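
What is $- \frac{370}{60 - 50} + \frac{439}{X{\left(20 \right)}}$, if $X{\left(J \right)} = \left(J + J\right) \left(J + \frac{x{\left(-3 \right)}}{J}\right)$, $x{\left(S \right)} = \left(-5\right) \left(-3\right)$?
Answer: $- \frac{30271}{830} \approx -36.471$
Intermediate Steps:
$x{\left(S \right)} = 15$
$X{\left(J \right)} = 2 J \left(J + \frac{15}{J}\right)$ ($X{\left(J \right)} = \left(J + J\right) \left(J + \frac{15}{J}\right) = 2 J \left(J + \frac{15}{J}\right)$)
$- \frac{370}{60 - 50} + \frac{439}{X{\left(20 \right)}} = - \frac{370}{60 - 50} + \frac{439}{30 + 2 \cdot 20^{2}} = - \frac{370}{60 - 50} + \frac{439}{30 + 2 \cdot 400} = - \frac{370}{10} + \frac{439}{30 + 800} = \left(-370\right) \frac{1}{10} + \frac{439}{830} = -37 + 439 \cdot \frac{1}{830} = -37 + \frac{439}{830} = - \frac{30271}{830}$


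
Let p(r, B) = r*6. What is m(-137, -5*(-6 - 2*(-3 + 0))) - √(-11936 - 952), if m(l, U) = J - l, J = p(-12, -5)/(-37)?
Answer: 5141/37 - 6*I*√358 ≈ 138.95 - 113.53*I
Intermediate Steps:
p(r, B) = 6*r
J = 72/37 (J = (6*(-12))/(-37) = -72*(-1/37) = 72/37 ≈ 1.9459)
m(l, U) = 72/37 - l
m(-137, -5*(-6 - 2*(-3 + 0))) - √(-11936 - 952) = (72/37 - 1*(-137)) - √(-11936 - 952) = (72/37 + 137) - √(-12888) = 5141/37 - 6*I*√358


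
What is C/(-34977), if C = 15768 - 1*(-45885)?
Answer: -20551/11659 ≈ -1.7627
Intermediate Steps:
C = 61653 (C = 15768 + 45885 = 61653)
C/(-34977) = 61653/(-34977) = 61653*(-1/34977) = -20551/11659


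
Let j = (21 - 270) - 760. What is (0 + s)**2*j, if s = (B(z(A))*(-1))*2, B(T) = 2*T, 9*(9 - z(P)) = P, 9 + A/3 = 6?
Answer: -1614400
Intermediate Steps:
A = -9 (A = -27 + 3*6 = -27 + 18 = -9)
z(P) = 9 - P/9
j = -1009 (j = -249 - 760 = -1009)
s = -40 (s = ((2*(9 - 1/9*(-9)))*(-1))*2 = ((2*(9 + 1))*(-1))*2 = ((2*10)*(-1))*2 = (20*(-1))*2 = -20*2 = -40)
(0 + s)**2*j = (0 - 40)**2*(-1009) = (-40)**2*(-1009) = 1600*(-1009) = -1614400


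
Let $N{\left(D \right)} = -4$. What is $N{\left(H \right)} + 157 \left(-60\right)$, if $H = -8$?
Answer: $-9424$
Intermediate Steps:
$N{\left(H \right)} + 157 \left(-60\right) = -4 + 157 \left(-60\right) = -4 - 9420 = -9424$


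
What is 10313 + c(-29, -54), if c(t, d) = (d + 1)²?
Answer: 13122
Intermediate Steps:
c(t, d) = (1 + d)²
10313 + c(-29, -54) = 10313 + (1 - 54)² = 10313 + (-53)² = 10313 + 2809 = 13122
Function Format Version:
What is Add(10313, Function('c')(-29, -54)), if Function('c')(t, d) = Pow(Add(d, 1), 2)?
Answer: 13122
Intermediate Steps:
Function('c')(t, d) = Pow(Add(1, d), 2)
Add(10313, Function('c')(-29, -54)) = Add(10313, Pow(Add(1, -54), 2)) = Add(10313, Pow(-53, 2)) = Add(10313, 2809) = 13122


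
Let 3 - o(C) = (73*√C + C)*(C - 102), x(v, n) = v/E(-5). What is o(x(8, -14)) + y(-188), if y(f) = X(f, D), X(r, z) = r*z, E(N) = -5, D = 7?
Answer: -36969/25 + 75628*I*√10/25 ≈ -1478.8 + 9566.3*I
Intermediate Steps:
x(v, n) = -v/5 (x(v, n) = v/(-5) = v*(-⅕) = -v/5)
y(f) = 7*f (y(f) = f*7 = 7*f)
o(C) = 3 - (-102 + C)*(C + 73*√C) (o(C) = 3 - (73*√C + C)*(C - 102) = 3 - (C + 73*√C)*(-102 + C) = 3 - (-102 + C)*(C + 73*√C))
o(x(8, -14)) + y(-188) = (3 - (-⅕*8)² - 73*(-16*I*√10/25) + 102*(-⅕*8) + 7446*√(-⅕*8)) + 7*(-188) = (3 - (-8/5)² - (-1168)*I*√10/25 + 102*(-8/5) + 7446*√(-8/5)) - 1316 = (3 - 1*64/25 - (-1168)*I*√10/25 - 816/5 + 7446*(2*I*√10/5)) - 1316 = (3 - 64/25 + 1168*I*√10/25 - 816/5 + 14892*I*√10/5) - 1316 = (-4069/25 + 75628*I*√10/25) - 1316 = -36969/25 + 75628*I*√10/25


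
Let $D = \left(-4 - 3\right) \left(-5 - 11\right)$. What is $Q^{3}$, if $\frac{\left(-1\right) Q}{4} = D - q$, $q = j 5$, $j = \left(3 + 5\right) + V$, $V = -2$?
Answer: $-35287552$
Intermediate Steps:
$j = 6$ ($j = \left(3 + 5\right) - 2 = 8 - 2 = 6$)
$q = 30$ ($q = 6 \cdot 5 = 30$)
$D = 112$ ($D = \left(-7\right) \left(-16\right) = 112$)
$Q = -328$ ($Q = - 4 \left(112 - 30\right) = \left(-4\right) 82 = -328$)
$Q^{3} = \left(-328\right)^{3} = -35287552$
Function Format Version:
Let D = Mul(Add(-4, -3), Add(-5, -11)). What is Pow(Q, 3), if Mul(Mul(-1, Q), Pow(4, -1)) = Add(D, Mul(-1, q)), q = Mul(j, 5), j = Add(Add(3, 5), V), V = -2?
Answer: -35287552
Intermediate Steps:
j = 6 (j = Add(Add(3, 5), -2) = Add(8, -2) = 6)
q = 30 (q = Mul(6, 5) = 30)
D = 112 (D = Mul(-7, -16) = 112)
Q = -328 (Q = Mul(-4, Add(112, Mul(-1, 30))) = Mul(-4, Add(112, -30)) = Mul(-4, 82) = -328)
Pow(Q, 3) = Pow(-328, 3) = -35287552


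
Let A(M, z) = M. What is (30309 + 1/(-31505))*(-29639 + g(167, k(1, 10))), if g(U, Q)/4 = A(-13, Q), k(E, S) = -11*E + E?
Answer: -28351491841404/31505 ≈ -8.9990e+8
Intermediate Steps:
k(E, S) = -10*E
g(U, Q) = -52 (g(U, Q) = 4*(-13) = -52)
(30309 + 1/(-31505))*(-29639 + g(167, k(1, 10))) = (30309 + 1/(-31505))*(-29639 - 52) = (30309 - 1/31505)*(-29691) = (954885044/31505)*(-29691) = -28351491841404/31505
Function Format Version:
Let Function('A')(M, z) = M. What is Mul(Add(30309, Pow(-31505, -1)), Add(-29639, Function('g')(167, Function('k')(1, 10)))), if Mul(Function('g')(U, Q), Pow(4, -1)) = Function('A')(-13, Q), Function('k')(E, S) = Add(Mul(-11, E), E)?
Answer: Rational(-28351491841404, 31505) ≈ -8.9990e+8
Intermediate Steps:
Function('k')(E, S) = Mul(-10, E)
Function('g')(U, Q) = -52 (Function('g')(U, Q) = Mul(4, -13) = -52)
Mul(Add(30309, Pow(-31505, -1)), Add(-29639, Function('g')(167, Function('k')(1, 10)))) = Mul(Add(30309, Pow(-31505, -1)), Add(-29639, -52)) = Mul(Add(30309, Rational(-1, 31505)), -29691) = Mul(Rational(954885044, 31505), -29691) = Rational(-28351491841404, 31505)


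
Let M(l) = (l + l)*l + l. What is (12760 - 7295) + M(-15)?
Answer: 5900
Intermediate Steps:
M(l) = l + 2*l² (M(l) = (2*l)*l + l = 2*l² + l = l + 2*l²)
(12760 - 7295) + M(-15) = (12760 - 7295) - 15*(1 + 2*(-15)) = 5465 - 15*(1 - 30) = 5465 - 15*(-29) = 5465 + 435 = 5900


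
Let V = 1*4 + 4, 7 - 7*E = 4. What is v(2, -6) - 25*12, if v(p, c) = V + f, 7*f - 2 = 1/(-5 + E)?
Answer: -65351/224 ≈ -291.75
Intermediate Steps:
E = 3/7 (E = 1 - ⅐*4 = 1 - 4/7 = 3/7 ≈ 0.42857)
f = 57/224 (f = 2/7 + 1/(7*(-5 + 3/7)) = 2/7 + 1/(7*(-32/7)) = 2/7 + (⅐)*(-7/32) = 2/7 - 1/32 = 57/224 ≈ 0.25446)
V = 8 (V = 4 + 4 = 8)
v(p, c) = 1849/224 (v(p, c) = 8 + 57/224 = 1849/224)
v(2, -6) - 25*12 = 1849/224 - 25*12 = 1849/224 - 300 = -65351/224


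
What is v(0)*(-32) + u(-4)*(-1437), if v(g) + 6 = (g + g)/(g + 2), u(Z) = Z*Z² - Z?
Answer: 86412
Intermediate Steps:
u(Z) = Z³ - Z
v(g) = -6 + 2*g/(2 + g) (v(g) = -6 + (g + g)/(g + 2) = -6 + (2*g)/(2 + g) = -6 + 2*g/(2 + g))
v(0)*(-32) + u(-4)*(-1437) = (4*(-3 - 1*0)/(2 + 0))*(-32) + ((-4)³ - 1*(-4))*(-1437) = (4*(-3 + 0)/2)*(-32) + (-64 + 4)*(-1437) = (4*(½)*(-3))*(-32) - 60*(-1437) = -6*(-32) + 86220 = 192 + 86220 = 86412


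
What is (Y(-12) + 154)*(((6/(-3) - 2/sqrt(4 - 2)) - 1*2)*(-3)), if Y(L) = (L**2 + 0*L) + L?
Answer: 3432 + 858*sqrt(2) ≈ 4645.4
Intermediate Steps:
Y(L) = L + L**2 (Y(L) = (L**2 + 0) + L = L**2 + L = L + L**2)
(Y(-12) + 154)*(((6/(-3) - 2/sqrt(4 - 2)) - 1*2)*(-3)) = (-12*(1 - 12) + 154)*(((6/(-3) - 2/sqrt(4 - 2)) - 1*2)*(-3)) = (-12*(-11) + 154)*(((6*(-1/3) - 2*sqrt(2)/2) - 2)*(-3)) = (132 + 154)*(((-2 - sqrt(2)) - 2)*(-3)) = 286*(((-2 - sqrt(2)) - 2)*(-3)) = 286*((-4 - sqrt(2))*(-3)) = 286*(12 + 3*sqrt(2)) = 3432 + 858*sqrt(2)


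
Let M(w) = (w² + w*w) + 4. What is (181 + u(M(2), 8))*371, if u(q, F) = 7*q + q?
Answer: 102767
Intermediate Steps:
M(w) = 4 + 2*w² (M(w) = (w² + w²) + 4 = 2*w² + 4 = 4 + 2*w²)
u(q, F) = 8*q
(181 + u(M(2), 8))*371 = (181 + 8*(4 + 2*2²))*371 = (181 + 8*(4 + 2*4))*371 = (181 + 8*(4 + 8))*371 = (181 + 8*12)*371 = (181 + 96)*371 = 277*371 = 102767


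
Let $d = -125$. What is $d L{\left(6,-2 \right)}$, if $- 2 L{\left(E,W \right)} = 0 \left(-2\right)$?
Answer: $0$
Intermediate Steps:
$L{\left(E,W \right)} = 0$ ($L{\left(E,W \right)} = - \frac{0 \left(-2\right)}{2} = \left(- \frac{1}{2}\right) 0 = 0$)
$d L{\left(6,-2 \right)} = \left(-125\right) 0 = 0$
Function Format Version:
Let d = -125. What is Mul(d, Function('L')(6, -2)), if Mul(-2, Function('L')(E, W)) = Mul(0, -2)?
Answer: 0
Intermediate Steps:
Function('L')(E, W) = 0 (Function('L')(E, W) = Mul(Rational(-1, 2), Mul(0, -2)) = Mul(Rational(-1, 2), 0) = 0)
Mul(d, Function('L')(6, -2)) = Mul(-125, 0) = 0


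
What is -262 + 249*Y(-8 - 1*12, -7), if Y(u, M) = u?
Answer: -5242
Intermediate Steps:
-262 + 249*Y(-8 - 1*12, -7) = -262 + 249*(-8 - 1*12) = -262 + 249*(-8 - 12) = -262 + 249*(-20) = -262 - 4980 = -5242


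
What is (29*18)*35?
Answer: 18270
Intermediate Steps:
(29*18)*35 = 522*35 = 18270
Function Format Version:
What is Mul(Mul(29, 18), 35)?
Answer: 18270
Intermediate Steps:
Mul(Mul(29, 18), 35) = Mul(522, 35) = 18270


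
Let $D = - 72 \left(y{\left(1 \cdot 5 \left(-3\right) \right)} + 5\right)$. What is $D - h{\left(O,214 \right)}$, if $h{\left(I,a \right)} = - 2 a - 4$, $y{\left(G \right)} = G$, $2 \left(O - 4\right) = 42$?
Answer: $1152$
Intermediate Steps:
$O = 25$ ($O = 4 + \frac{1}{2} \cdot 42 = 4 + 21 = 25$)
$h{\left(I,a \right)} = -4 - 2 a$
$D = 720$ ($D = - 72 \left(1 \cdot 5 \left(-3\right) + 5\right) = - 72 \left(5 \left(-3\right) + 5\right) = - 72 \left(-15 + 5\right) = \left(-72\right) \left(-10\right) = 720$)
$D - h{\left(O,214 \right)} = 720 - \left(-4 - 428\right) = 720 - -432 = 720 + 432 = 1152$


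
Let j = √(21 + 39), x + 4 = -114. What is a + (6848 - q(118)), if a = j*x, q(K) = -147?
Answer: 6995 - 236*√15 ≈ 6081.0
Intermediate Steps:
x = -118 (x = -4 - 114 = -118)
j = 2*√15 (j = √60 = 2*√15 ≈ 7.7460)
a = -236*√15 (a = (2*√15)*(-118) = -236*√15 ≈ -914.02)
a + (6848 - q(118)) = -236*√15 + (6848 - 1*(-147)) = -236*√15 + (6848 + 147) = -236*√15 + 6995 = 6995 - 236*√15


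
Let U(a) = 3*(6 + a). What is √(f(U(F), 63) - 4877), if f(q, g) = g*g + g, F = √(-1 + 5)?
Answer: 13*I*√5 ≈ 29.069*I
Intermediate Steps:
F = 2 (F = √4 = 2)
U(a) = 18 + 3*a
f(q, g) = g + g² (f(q, g) = g² + g = g + g²)
√(f(U(F), 63) - 4877) = √(63*(1 + 63) - 4877) = √(63*64 - 4877) = √(4032 - 4877) = √(-845) = 13*I*√5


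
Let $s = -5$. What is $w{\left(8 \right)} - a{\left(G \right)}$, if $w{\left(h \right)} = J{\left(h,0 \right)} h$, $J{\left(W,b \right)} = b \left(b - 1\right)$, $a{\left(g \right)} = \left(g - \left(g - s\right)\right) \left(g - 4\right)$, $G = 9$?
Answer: $25$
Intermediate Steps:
$a{\left(g \right)} = 20 - 5 g$ ($a{\left(g \right)} = \left(g - \left(5 + g\right)\right) \left(g - 4\right) = - 5 \left(-4 + g\right) = 20 - 5 g$)
$J{\left(W,b \right)} = b \left(-1 + b\right)$
$w{\left(h \right)} = 0$ ($w{\left(h \right)} = 0 \left(-1 + 0\right) h = 0 \left(-1\right) h = 0 h = 0$)
$w{\left(8 \right)} - a{\left(G \right)} = 0 - \left(20 - 45\right) = 0 - -25 = 0 + 25 = 25$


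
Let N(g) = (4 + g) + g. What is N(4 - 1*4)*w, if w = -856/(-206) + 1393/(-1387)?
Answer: 1800628/142861 ≈ 12.604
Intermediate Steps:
N(g) = 4 + 2*g
w = 450157/142861 (w = -856*(-1/206) + 1393*(-1/1387) = 428/103 - 1393/1387 = 450157/142861 ≈ 3.1510)
N(4 - 1*4)*w = (4 + 2*(4 - 1*4))*(450157/142861) = (4 + 2*(4 - 4))*(450157/142861) = (4 + 2*0)*(450157/142861) = (4 + 0)*(450157/142861) = 4*(450157/142861) = 1800628/142861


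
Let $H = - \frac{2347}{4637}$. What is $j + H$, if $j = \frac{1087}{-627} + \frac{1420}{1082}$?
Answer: $- \frac{1458732218}{1572902859} \approx -0.92741$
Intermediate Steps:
$H = - \frac{2347}{4637}$ ($H = \left(-2347\right) \frac{1}{4637} = - \frac{2347}{4637} \approx -0.50615$)
$j = - \frac{142897}{339207}$ ($j = 1087 \left(- \frac{1}{627}\right) + 1420 \cdot \frac{1}{1082} = - \frac{1087}{627} + \frac{710}{541} = - \frac{142897}{339207} \approx -0.42127$)
$j + H = - \frac{142897}{339207} - \frac{2347}{4637} = - \frac{1458732218}{1572902859}$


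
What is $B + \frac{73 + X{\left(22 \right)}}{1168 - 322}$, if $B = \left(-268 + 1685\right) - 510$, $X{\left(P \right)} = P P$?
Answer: $\frac{767879}{846} \approx 907.66$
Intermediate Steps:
$X{\left(P \right)} = P^{2}$
$B = 907$ ($B = 1417 - 510 = 907$)
$B + \frac{73 + X{\left(22 \right)}}{1168 - 322} = 907 + \frac{73 + 22^{2}}{1168 - 322} = 907 + \frac{73 + 484}{846} = 907 + 557 \cdot \frac{1}{846} = 907 + \frac{557}{846} = \frac{767879}{846}$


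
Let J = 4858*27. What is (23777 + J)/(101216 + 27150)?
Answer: 154943/128366 ≈ 1.2070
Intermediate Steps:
J = 131166
(23777 + J)/(101216 + 27150) = (23777 + 131166)/(101216 + 27150) = 154943/128366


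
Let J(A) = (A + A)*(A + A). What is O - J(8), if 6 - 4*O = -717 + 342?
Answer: -643/4 ≈ -160.75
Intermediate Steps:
J(A) = 4*A² (J(A) = (2*A)*(2*A) = 4*A²)
O = 381/4 (O = 3/2 - (-717 + 342)/4 = 3/2 - ¼*(-375) = 3/2 + 375/4 = 381/4 ≈ 95.250)
O - J(8) = 381/4 - 4*8² = 381/4 - 4*64 = 381/4 - 1*256 = 381/4 - 256 = -643/4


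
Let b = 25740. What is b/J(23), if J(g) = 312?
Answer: 165/2 ≈ 82.500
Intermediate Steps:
b/J(23) = 25740/312 = 25740*(1/312) = 165/2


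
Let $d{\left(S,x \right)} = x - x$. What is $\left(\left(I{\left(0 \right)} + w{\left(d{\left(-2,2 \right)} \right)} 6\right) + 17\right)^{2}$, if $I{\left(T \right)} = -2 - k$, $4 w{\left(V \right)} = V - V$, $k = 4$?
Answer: $121$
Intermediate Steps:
$d{\left(S,x \right)} = 0$
$w{\left(V \right)} = 0$ ($w{\left(V \right)} = \frac{V - V}{4} = \frac{1}{4} \cdot 0 = 0$)
$I{\left(T \right)} = -6$ ($I{\left(T \right)} = -2 - 4 = -6$)
$\left(\left(I{\left(0 \right)} + w{\left(d{\left(-2,2 \right)} \right)} 6\right) + 17\right)^{2} = \left(\left(-6 + 0 \cdot 6\right) + 17\right)^{2} = \left(\left(-6 + 0\right) + 17\right)^{2} = \left(-6 + 17\right)^{2} = 11^{2} = 121$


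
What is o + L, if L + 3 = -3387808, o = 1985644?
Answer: -1402167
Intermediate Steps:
L = -3387811 (L = -3 - 3387808 = -3387811)
o + L = 1985644 - 3387811 = -1402167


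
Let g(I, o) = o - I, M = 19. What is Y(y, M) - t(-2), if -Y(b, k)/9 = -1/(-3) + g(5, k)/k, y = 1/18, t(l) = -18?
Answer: 159/19 ≈ 8.3684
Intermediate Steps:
y = 1/18 ≈ 0.055556
Y(b, k) = -3 - 9*(-5 + k)/k (Y(b, k) = -9*(-1/(-3) + (k - 1*5)/k) = -9*(-1*(-⅓) + (k - 5)/k) = -9*(⅓ + (-5 + k)/k) = -3 - 9*(-5 + k)/k)
Y(y, M) - t(-2) = (-12 + 45/19) - 1*(-18) = (-12 + 45*(1/19)) + 18 = (-12 + 45/19) + 18 = -183/19 + 18 = 159/19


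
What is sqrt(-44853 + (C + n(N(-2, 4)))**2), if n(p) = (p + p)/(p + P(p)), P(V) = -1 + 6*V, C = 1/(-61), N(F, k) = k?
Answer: 2*I*sqrt(30417109739)/1647 ≈ 211.79*I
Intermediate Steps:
C = -1/61 ≈ -0.016393
n(p) = 2*p/(-1 + 7*p) (n(p) = (p + p)/(p + (-1 + 6*p)) = (2*p)/(-1 + 7*p) = 2*p/(-1 + 7*p))
sqrt(-44853 + (C + n(N(-2, 4)))**2) = sqrt(-44853 + (-1/61 + 2*4/(-1 + 7*4))**2) = sqrt(-44853 + (-1/61 + 2*4/(-1 + 28))**2) = sqrt(-44853 + (-1/61 + 2*4/27)**2) = sqrt(-44853 + (-1/61 + 2*4*(1/27))**2) = sqrt(-44853 + (-1/61 + 8/27)**2) = sqrt(-44853 + (461/1647)**2) = sqrt(-44853 + 212521/2712609) = sqrt(-121668438956/2712609) = 2*I*sqrt(30417109739)/1647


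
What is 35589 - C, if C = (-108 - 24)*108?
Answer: 49845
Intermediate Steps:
C = -14256 (C = -132*108 = -14256)
35589 - C = 35589 - 1*(-14256) = 35589 + 14256 = 49845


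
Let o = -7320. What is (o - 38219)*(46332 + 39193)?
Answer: -3894722975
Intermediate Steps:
(o - 38219)*(46332 + 39193) = (-7320 - 38219)*(46332 + 39193) = -45539*85525 = -3894722975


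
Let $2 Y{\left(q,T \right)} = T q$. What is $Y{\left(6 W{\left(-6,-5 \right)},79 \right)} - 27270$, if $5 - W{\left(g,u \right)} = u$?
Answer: $-24900$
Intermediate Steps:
$W{\left(g,u \right)} = 5 - u$
$Y{\left(q,T \right)} = \frac{T q}{2}$
$Y{\left(6 W{\left(-6,-5 \right)},79 \right)} - 27270 = \frac{1}{2} \cdot 79 \cdot 6 \left(5 - -5\right) - 27270 = \frac{1}{2} \cdot 79 \cdot 6 \left(5 + 5\right) - 27270 = \frac{1}{2} \cdot 79 \cdot 6 \cdot 10 - 27270 = \frac{1}{2} \cdot 79 \cdot 60 - 27270 = 2370 - 27270 = -24900$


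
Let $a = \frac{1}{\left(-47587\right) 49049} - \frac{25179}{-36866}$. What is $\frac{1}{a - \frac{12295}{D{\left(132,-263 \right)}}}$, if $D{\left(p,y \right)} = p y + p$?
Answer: $\frac{135268615401495576}{140476220747174947} \approx 0.96293$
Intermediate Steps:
$D{\left(p,y \right)} = p + p y$
$a = \frac{58770172000711}{86048737532758}$ ($a = \left(- \frac{1}{47587}\right) \frac{1}{49049} - - \frac{25179}{36866} = - \frac{1}{2334094763} + \frac{25179}{36866} = \frac{58770172000711}{86048737532758} \approx 0.68299$)
$\frac{1}{a - \frac{12295}{D{\left(132,-263 \right)}}} = \frac{1}{\frac{58770172000711}{86048737532758} - \frac{12295}{132 \left(1 - 263\right)}} = \frac{1}{\frac{58770172000711}{86048737532758} - \frac{12295}{132 \left(-262\right)}} = \frac{1}{\frac{58770172000711}{86048737532758} - \frac{12295}{-34584}} = \frac{1}{\frac{58770172000711}{86048737532758} - - \frac{12295}{34584}} = \frac{1}{\frac{58770172000711}{86048737532758} + \frac{12295}{34584}} = \frac{1}{\frac{140476220747174947}{135268615401495576}} = \frac{135268615401495576}{140476220747174947}$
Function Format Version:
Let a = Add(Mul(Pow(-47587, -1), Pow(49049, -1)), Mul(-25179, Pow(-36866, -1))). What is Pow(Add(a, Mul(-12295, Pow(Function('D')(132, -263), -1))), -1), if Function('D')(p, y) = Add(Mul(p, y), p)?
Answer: Rational(135268615401495576, 140476220747174947) ≈ 0.96293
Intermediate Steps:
Function('D')(p, y) = Add(p, Mul(p, y))
a = Rational(58770172000711, 86048737532758) (a = Add(Mul(Rational(-1, 47587), Rational(1, 49049)), Mul(-25179, Rational(-1, 36866))) = Add(Rational(-1, 2334094763), Rational(25179, 36866)) = Rational(58770172000711, 86048737532758) ≈ 0.68299)
Pow(Add(a, Mul(-12295, Pow(Function('D')(132, -263), -1))), -1) = Pow(Add(Rational(58770172000711, 86048737532758), Mul(-12295, Pow(Mul(132, Add(1, -263)), -1))), -1) = Pow(Add(Rational(58770172000711, 86048737532758), Mul(-12295, Pow(Mul(132, -262), -1))), -1) = Pow(Add(Rational(58770172000711, 86048737532758), Mul(-12295, Pow(-34584, -1))), -1) = Pow(Add(Rational(58770172000711, 86048737532758), Mul(-12295, Rational(-1, 34584))), -1) = Pow(Add(Rational(58770172000711, 86048737532758), Rational(12295, 34584)), -1) = Pow(Rational(140476220747174947, 135268615401495576), -1) = Rational(135268615401495576, 140476220747174947)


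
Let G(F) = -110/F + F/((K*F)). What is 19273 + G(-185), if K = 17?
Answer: 12123128/629 ≈ 19274.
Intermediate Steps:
G(F) = 1/17 - 110/F (G(F) = -110/F + F/((17*F)) = -110/F + F*(1/(17*F)) = -110/F + 1/17 = 1/17 - 110/F)
19273 + G(-185) = 19273 + (1/17)*(-1870 - 185)/(-185) = 19273 + (1/17)*(-1/185)*(-2055) = 19273 + 411/629 = 12123128/629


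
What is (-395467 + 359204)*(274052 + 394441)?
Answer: -24241561659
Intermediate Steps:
(-395467 + 359204)*(274052 + 394441) = -36263*668493 = -24241561659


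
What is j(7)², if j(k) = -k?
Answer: 49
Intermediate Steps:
j(7)² = (-1*7)² = (-7)² = 49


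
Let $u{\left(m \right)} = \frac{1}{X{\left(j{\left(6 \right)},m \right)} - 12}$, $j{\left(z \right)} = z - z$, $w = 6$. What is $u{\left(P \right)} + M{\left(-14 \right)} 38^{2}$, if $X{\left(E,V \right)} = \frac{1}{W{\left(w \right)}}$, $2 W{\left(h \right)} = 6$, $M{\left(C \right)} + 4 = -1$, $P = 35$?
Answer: $- \frac{252703}{35} \approx -7220.1$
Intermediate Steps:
$M{\left(C \right)} = -5$ ($M{\left(C \right)} = -4 - 1 = -5$)
$W{\left(h \right)} = 3$ ($W{\left(h \right)} = \frac{1}{2} \cdot 6 = 3$)
$j{\left(z \right)} = 0$
$X{\left(E,V \right)} = \frac{1}{3}$
$u{\left(m \right)} = - \frac{3}{35}$ ($u{\left(m \right)} = \frac{1}{\frac{1}{3} - 12} = \frac{1}{- \frac{35}{3}} = - \frac{3}{35}$)
$u{\left(P \right)} + M{\left(-14 \right)} 38^{2} = - \frac{3}{35} - 5 \cdot 38^{2} = - \frac{3}{35} - 7220 = - \frac{252703}{35}$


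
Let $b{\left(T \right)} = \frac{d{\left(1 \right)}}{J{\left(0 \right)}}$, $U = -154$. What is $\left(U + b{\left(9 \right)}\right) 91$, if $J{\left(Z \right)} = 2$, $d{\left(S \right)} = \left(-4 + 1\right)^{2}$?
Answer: $- \frac{27209}{2} \approx -13605.0$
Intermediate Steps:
$d{\left(S \right)} = 9$ ($d{\left(S \right)} = \left(-3\right)^{2} = 9$)
$b{\left(T \right)} = \frac{9}{2}$
$\left(U + b{\left(9 \right)}\right) 91 = \left(-154 + \frac{9}{2}\right) 91 = \left(- \frac{299}{2}\right) 91 = - \frac{27209}{2}$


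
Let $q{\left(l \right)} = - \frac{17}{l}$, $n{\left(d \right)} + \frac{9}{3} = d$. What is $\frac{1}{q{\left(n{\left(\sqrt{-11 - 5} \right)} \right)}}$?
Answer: $\frac{3}{17} - \frac{4 i}{17} \approx 0.17647 - 0.23529 i$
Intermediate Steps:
$n{\left(d \right)} = -3 + d$
$\frac{1}{q{\left(n{\left(\sqrt{-11 - 5} \right)} \right)}} = \frac{1}{\left(-17\right) \frac{1}{-3 + \sqrt{-11 - 5}}} = \frac{1}{\left(-17\right) \frac{1}{-3 + \sqrt{-16}}} = \frac{1}{\left(-17\right) \frac{1}{-3 + 4 i}} = \frac{1}{\left(-17\right) \frac{-3 - 4 i}{25}} = \frac{1}{\left(- \frac{17}{25}\right) \left(-3 - 4 i\right)} = \frac{3}{17} - \frac{4 i}{17}$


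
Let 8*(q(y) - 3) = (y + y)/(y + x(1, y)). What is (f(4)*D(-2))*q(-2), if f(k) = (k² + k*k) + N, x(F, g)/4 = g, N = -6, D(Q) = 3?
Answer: 2379/10 ≈ 237.90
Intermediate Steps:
x(F, g) = 4*g
f(k) = -6 + 2*k² (f(k) = (k² + k*k) - 6 = (k² + k²) - 6 = 2*k² - 6 = -6 + 2*k²)
q(y) = 61/20 (q(y) = 3 + ((y + y)/(y + 4*y))/8 = 3 + ((2*y)/((5*y)))/8 = 3 + ((2*y)*(1/(5*y)))/8 = 3 + (⅛)*(⅖) = 3 + 1/20 = 61/20)
(f(4)*D(-2))*q(-2) = ((-6 + 2*4²)*3)*(61/20) = ((-6 + 2*16)*3)*(61/20) = ((-6 + 32)*3)*(61/20) = (26*3)*(61/20) = 78*(61/20) = 2379/10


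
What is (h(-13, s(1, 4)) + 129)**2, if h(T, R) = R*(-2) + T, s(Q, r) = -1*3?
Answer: 14884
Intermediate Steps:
s(Q, r) = -3
h(T, R) = T - 2*R (h(T, R) = -2*R + T = T - 2*R)
(h(-13, s(1, 4)) + 129)**2 = ((-13 - 2*(-3)) + 129)**2 = ((-13 + 6) + 129)**2 = (-7 + 129)**2 = 122**2 = 14884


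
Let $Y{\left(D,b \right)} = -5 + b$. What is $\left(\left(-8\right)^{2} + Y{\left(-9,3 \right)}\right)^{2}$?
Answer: $3844$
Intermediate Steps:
$\left(\left(-8\right)^{2} + Y{\left(-9,3 \right)}\right)^{2} = \left(\left(-8\right)^{2} + \left(-5 + 3\right)\right)^{2} = \left(64 - 2\right)^{2} = 62^{2} = 3844$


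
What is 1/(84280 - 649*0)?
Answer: 1/84280 ≈ 1.1865e-5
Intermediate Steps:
1/(84280 - 649*0) = 1/(84280 + 0) = 1/84280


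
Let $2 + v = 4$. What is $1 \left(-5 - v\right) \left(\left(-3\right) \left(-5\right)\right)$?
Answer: $-105$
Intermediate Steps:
$v = 2$ ($v = -2 + 4 = 2$)
$1 \left(-5 - v\right) \left(\left(-3\right) \left(-5\right)\right) = 1 \left(-5 - 2\right) \left(\left(-3\right) \left(-5\right)\right) = 1 \left(-5 - 2\right) 15 = 1 \left(-7\right) 15 = \left(-7\right) 15 = -105$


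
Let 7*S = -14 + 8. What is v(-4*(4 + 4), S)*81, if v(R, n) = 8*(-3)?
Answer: -1944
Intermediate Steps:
S = -6/7 (S = (-14 + 8)/7 = (⅐)*(-6) = -6/7 ≈ -0.85714)
v(R, n) = -24
v(-4*(4 + 4), S)*81 = -24*81 = -1944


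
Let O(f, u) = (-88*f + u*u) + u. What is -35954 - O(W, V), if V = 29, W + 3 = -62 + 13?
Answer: -41400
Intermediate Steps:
W = -52 (W = -3 + (-62 + 13) = -3 - 49 = -52)
O(f, u) = u + u² - 88*f (O(f, u) = (-88*f + u²) + u = (u² - 88*f) + u = u + u² - 88*f)
-35954 - O(W, V) = -35954 - (29 + 29² - 88*(-52)) = -35954 - (29 + 841 + 4576) = -35954 - 1*5446 = -35954 - 5446 = -41400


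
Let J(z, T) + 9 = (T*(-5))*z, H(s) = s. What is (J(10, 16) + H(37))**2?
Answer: 595984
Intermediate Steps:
J(z, T) = -9 - 5*T*z (J(z, T) = -9 + (T*(-5))*z = -9 + (-5*T)*z = -9 - 5*T*z)
(J(10, 16) + H(37))**2 = ((-9 - 5*16*10) + 37)**2 = ((-9 - 800) + 37)**2 = (-809 + 37)**2 = (-772)**2 = 595984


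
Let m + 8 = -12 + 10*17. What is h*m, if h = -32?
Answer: -4800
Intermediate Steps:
m = 150 (m = -8 + (-12 + 10*17) = -8 + (-12 + 170) = -8 + 158 = 150)
h*m = -32*150 = -4800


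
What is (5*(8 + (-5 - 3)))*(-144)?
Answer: 0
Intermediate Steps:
(5*(8 + (-5 - 3)))*(-144) = (5*(8 - 8))*(-144) = (5*0)*(-144) = 0*(-144) = 0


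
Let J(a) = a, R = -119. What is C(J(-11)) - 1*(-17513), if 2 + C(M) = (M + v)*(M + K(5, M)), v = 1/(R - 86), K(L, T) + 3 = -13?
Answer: 3650667/205 ≈ 17808.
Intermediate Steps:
K(L, T) = -16 (K(L, T) = -3 - 13 = -16)
v = -1/205 (v = 1/(-119 - 86) = 1/(-205) = -1/205 ≈ -0.0048781)
C(M) = -2 + (-16 + M)*(-1/205 + M) (C(M) = -2 + (M - 1/205)*(M - 16) = -2 + (-1/205 + M)*(-16 + M) = -2 + (-16 + M)*(-1/205 + M))
C(J(-11)) - 1*(-17513) = (-394/205 + (-11)² - 3281/205*(-11)) - 1*(-17513) = (-394/205 + 121 + 36091/205) + 17513 = 60502/205 + 17513 = 3650667/205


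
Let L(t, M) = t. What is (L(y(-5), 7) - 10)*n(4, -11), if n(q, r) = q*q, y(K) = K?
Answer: -240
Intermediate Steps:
n(q, r) = q**2
(L(y(-5), 7) - 10)*n(4, -11) = (-5 - 10)*4**2 = -15*16 = -240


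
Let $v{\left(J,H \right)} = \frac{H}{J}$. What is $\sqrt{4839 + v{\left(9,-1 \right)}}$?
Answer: $\frac{5 \sqrt{1742}}{3} \approx 69.562$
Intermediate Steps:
$\sqrt{4839 + v{\left(9,-1 \right)}} = \sqrt{4839 - \frac{1}{9}} = \sqrt{\frac{43550}{9}} = \frac{5 \sqrt{1742}}{3}$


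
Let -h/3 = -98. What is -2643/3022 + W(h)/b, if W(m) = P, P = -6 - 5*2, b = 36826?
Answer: -48689735/55644086 ≈ -0.87502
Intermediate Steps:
h = 294 (h = -3*(-98) = 294)
P = -16 (P = -6 - 10 = -16)
W(m) = -16
-2643/3022 + W(h)/b = -2643/3022 - 16/36826 = -2643*1/3022 - 16*1/36826 = -2643/3022 - 8/18413 = -48689735/55644086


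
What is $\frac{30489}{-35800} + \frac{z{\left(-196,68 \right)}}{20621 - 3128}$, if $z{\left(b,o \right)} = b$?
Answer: $- \frac{11027773}{12780600} \approx -0.86285$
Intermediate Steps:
$\frac{30489}{-35800} + \frac{z{\left(-196,68 \right)}}{20621 - 3128} = \frac{30489}{-35800} - \frac{196}{20621 - 3128} = 30489 \left(- \frac{1}{35800}\right) - \frac{196}{17493} = - \frac{30489}{35800} - \frac{4}{357} = - \frac{11027773}{12780600}$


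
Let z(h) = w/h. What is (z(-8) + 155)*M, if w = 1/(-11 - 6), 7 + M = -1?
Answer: -21081/17 ≈ -1240.1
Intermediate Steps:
M = -8 (M = -7 - 1 = -8)
w = -1/17 (w = 1/(-17) = -1/17 ≈ -0.058824)
z(h) = -1/(17*h)
(z(-8) + 155)*M = (-1/17/(-8) + 155)*(-8) = (-1/17*(-⅛) + 155)*(-8) = (1/136 + 155)*(-8) = (21081/136)*(-8) = -21081/17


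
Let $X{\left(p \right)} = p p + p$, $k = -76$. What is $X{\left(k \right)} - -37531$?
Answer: $43231$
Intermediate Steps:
$X{\left(p \right)} = p + p^{2}$ ($X{\left(p \right)} = p^{2} + p = p + p^{2}$)
$X{\left(k \right)} - -37531 = - 76 \left(1 - 76\right) - -37531 = \left(-76\right) \left(-75\right) + 37531 = 5700 + 37531 = 43231$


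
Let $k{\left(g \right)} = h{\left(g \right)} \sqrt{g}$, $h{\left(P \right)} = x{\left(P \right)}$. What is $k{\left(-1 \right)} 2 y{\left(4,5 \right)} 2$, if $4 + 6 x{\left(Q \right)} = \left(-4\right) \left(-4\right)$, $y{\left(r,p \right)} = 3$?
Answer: $24 i \approx 24.0 i$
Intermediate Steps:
$x{\left(Q \right)} = 2$ ($x{\left(Q \right)} = - \frac{2}{3} + \frac{\left(-4\right) \left(-4\right)}{6} = - \frac{2}{3} + \frac{1}{6} \cdot 16 = - \frac{2}{3} + \frac{8}{3} = 2$)
$h{\left(P \right)} = 2$
$k{\left(g \right)} = 2 \sqrt{g}$
$k{\left(-1 \right)} 2 y{\left(4,5 \right)} 2 = 2 \sqrt{-1} \cdot 2 \cdot 3 \cdot 2 = 2 i 6 \cdot 2 = 2 i 12 = 24 i$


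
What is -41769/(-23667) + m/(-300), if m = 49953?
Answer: -18566777/112700 ≈ -164.75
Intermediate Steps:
-41769/(-23667) + m/(-300) = -41769/(-23667) + 49953/(-300) = -41769*(-1/23667) + 49953*(-1/300) = 1989/1127 - 16651/100 = -18566777/112700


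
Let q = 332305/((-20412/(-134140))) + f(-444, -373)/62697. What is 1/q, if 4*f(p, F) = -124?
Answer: 106647597/232895282956594 ≈ 4.5792e-7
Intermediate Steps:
f(p, F) = -31 (f(p, F) = (¼)*(-124) = -31)
q = 232895282956594/106647597 (q = 332305/((-20412/(-134140))) - 31/62697 = 332305/((-20412*(-1/134140))) - 31*1/62697 = 332305/(5103/33535) - 31/62697 = 332305*(33535/5103) - 31/62697 = 11143848175/5103 - 31/62697 = 232895282956594/106647597 ≈ 2.1838e+6)
1/q = 1/(232895282956594/106647597) = 106647597/232895282956594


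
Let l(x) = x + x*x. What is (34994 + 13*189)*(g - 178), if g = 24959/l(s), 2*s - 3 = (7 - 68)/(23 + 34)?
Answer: 272354944751/560 ≈ 4.8635e+8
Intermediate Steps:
s = 55/57 (s = 3/2 + ((7 - 68)/(23 + 34))/2 = 3/2 + (-61/57)/2 = 3/2 + (-61*1/57)/2 = 3/2 + (1/2)*(-61/57) = 3/2 - 61/114 = 55/57 ≈ 0.96491)
l(x) = x + x**2
g = 7371981/560 (g = 24959/((55*(1 + 55/57)/57)) = 24959/(((55/57)*(112/57))) = 24959/(6160/3249) = 24959*(3249/6160) = 7371981/560 ≈ 13164.)
(34994 + 13*189)*(g - 178) = (34994 + 13*189)*(7371981/560 - 178) = (34994 + 2457)*(7272301/560) = 37451*(7272301/560) = 272354944751/560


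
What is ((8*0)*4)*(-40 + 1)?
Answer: 0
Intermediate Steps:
((8*0)*4)*(-40 + 1) = (0*4)*(-39) = 0*(-39) = 0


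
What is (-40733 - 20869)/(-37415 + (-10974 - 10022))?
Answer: 61602/58411 ≈ 1.0546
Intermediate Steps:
(-40733 - 20869)/(-37415 + (-10974 - 10022)) = -61602/(-37415 - 20996) = -61602/(-58411) = -61602*(-1/58411) = 61602/58411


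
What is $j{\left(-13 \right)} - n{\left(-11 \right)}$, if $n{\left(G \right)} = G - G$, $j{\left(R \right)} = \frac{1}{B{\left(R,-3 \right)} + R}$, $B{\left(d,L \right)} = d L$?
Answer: $\frac{1}{26} \approx 0.038462$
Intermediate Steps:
$B{\left(d,L \right)} = L d$
$j{\left(R \right)} = - \frac{1}{2 R}$ ($j{\left(R \right)} = \frac{1}{- 3 R + R} = \frac{1}{\left(-2\right) R} = - \frac{1}{2 R}$)
$n{\left(G \right)} = 0$
$j{\left(-13 \right)} - n{\left(-11 \right)} = - \frac{1}{2 \left(-13\right)} - 0 = \left(- \frac{1}{2}\right) \left(- \frac{1}{13}\right) + 0 = \frac{1}{26} + 0 = \frac{1}{26}$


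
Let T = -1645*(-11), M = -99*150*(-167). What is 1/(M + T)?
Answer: 1/2498045 ≈ 4.0031e-7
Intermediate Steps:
M = 2479950 (M = -14850*(-167) = 2479950)
T = 18095
1/(M + T) = 1/(2479950 + 18095) = 1/2498045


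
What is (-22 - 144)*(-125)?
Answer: 20750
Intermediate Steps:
(-22 - 144)*(-125) = -166*(-125) = 20750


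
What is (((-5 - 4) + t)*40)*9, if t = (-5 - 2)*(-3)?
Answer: 4320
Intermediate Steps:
t = 21 (t = -7*(-3) = 21)
(((-5 - 4) + t)*40)*9 = (((-5 - 4) + 21)*40)*9 = ((-9 + 21)*40)*9 = (12*40)*9 = 480*9 = 4320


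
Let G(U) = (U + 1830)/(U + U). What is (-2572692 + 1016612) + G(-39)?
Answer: -40458677/26 ≈ -1.5561e+6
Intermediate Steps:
G(U) = (1830 + U)/(2*U) (G(U) = (1830 + U)/((2*U)) = (1830 + U)*(1/(2*U)) = (1830 + U)/(2*U))
(-2572692 + 1016612) + G(-39) = (-2572692 + 1016612) + (½)*(1830 - 39)/(-39) = -1556080 + (½)*(-1/39)*1791 = -1556080 - 597/26 = -40458677/26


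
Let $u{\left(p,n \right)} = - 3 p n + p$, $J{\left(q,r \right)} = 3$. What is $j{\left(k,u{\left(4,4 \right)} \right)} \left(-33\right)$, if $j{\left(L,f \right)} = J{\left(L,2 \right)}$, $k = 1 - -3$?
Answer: $-99$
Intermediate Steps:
$k = 4$ ($k = 1 + 3 = 4$)
$u{\left(p,n \right)} = p - 3 n p$ ($u{\left(p,n \right)} = - 3 n p + p = p - 3 n p$)
$j{\left(L,f \right)} = 3$
$j{\left(k,u{\left(4,4 \right)} \right)} \left(-33\right) = 3 \left(-33\right) = -99$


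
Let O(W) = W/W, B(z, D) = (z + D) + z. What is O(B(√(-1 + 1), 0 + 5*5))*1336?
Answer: 1336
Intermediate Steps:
B(z, D) = D + 2*z (B(z, D) = (D + z) + z = D + 2*z)
O(W) = 1
O(B(√(-1 + 1), 0 + 5*5))*1336 = 1*1336 = 1336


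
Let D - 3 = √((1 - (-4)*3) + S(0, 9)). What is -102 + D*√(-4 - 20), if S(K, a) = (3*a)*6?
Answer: -102 + 2*I*√6*(3 + 5*√7) ≈ -102.0 + 79.504*I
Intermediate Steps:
S(K, a) = 18*a
D = 3 + 5*√7 (D = 3 + √((1 - (-4)*3) + 18*9) = 3 + √((1 - 2*(-6)) + 162) = 3 + √((1 + 12) + 162) = 3 + √(13 + 162) = 3 + √175 = 3 + 5*√7 ≈ 16.229)
-102 + D*√(-4 - 20) = -102 + (3 + 5*√7)*√(-4 - 20) = -102 + (3 + 5*√7)*√(-24) = -102 + (3 + 5*√7)*(2*I*√6) = -102 + 2*I*√6*(3 + 5*√7)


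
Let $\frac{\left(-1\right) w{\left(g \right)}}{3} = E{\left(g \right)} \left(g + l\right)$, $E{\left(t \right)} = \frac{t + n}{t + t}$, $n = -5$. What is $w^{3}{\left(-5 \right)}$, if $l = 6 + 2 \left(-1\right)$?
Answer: $27$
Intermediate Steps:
$E{\left(t \right)} = \frac{-5 + t}{2 t}$ ($E{\left(t \right)} = \frac{t - 5}{t + t} = \frac{-5 + t}{2 t}$)
$l = 4$ ($l = 6 - 2 = 4$)
$w{\left(g \right)} = - \frac{3 \left(-5 + g\right) \left(4 + g\right)}{2 g}$ ($w{\left(g \right)} = - 3 \frac{-5 + g}{2 g} \left(g + 4\right) = - 3 \frac{-5 + g}{2 g} \left(4 + g\right) = - 3 \frac{\left(-5 + g\right) \left(4 + g\right)}{2 g} = - \frac{3 \left(-5 + g\right) \left(4 + g\right)}{2 g}$)
$w^{3}{\left(-5 \right)} = \left(\frac{3}{2} + \frac{30}{-5} - - \frac{15}{2}\right)^{3} = \left(\frac{3}{2} + 30 \left(- \frac{1}{5}\right) + \frac{15}{2}\right)^{3} = \left(\frac{3}{2} - 6 + \frac{15}{2}\right)^{3} = 3^{3} = 27$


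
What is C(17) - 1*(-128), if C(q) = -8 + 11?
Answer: 131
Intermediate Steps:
C(q) = 3
C(17) - 1*(-128) = 3 - 1*(-128) = 3 + 128 = 131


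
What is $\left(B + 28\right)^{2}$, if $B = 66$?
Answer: $8836$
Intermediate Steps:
$\left(B + 28\right)^{2} = \left(66 + 28\right)^{2} = 94^{2} = 8836$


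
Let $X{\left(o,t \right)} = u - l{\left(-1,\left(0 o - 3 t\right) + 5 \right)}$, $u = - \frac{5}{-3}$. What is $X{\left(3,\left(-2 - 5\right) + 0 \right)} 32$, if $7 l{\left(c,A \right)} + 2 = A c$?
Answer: $\frac{544}{3} \approx 181.33$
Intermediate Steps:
$l{\left(c,A \right)} = - \frac{2}{7} + \frac{A c}{7}$
$u = \frac{5}{3}$ ($u = \left(-5\right) \left(- \frac{1}{3}\right) = \frac{5}{3} \approx 1.6667$)
$X{\left(o,t \right)} = \frac{8}{3} - \frac{3 t}{7}$ ($X{\left(o,t \right)} = \frac{5}{3} - \left(- \frac{2}{7} + \frac{1}{7} \left(\left(0 o - 3 t\right) + 5\right) \left(-1\right)\right) = \frac{5}{3} - \left(- \frac{2}{7} + \frac{1}{7} \left(\left(0 - 3 t\right) + 5\right) \left(-1\right)\right) = \frac{5}{3} - \left(- \frac{2}{7} + \frac{1}{7} \left(- 3 t + 5\right) \left(-1\right)\right) = \frac{5}{3} - \left(- \frac{2}{7} + \frac{1}{7} \left(5 - 3 t\right) \left(-1\right)\right) = \frac{5}{3} - \left(- \frac{2}{7} + \left(- \frac{5}{7} + \frac{3 t}{7}\right)\right) = \frac{5}{3} - \left(-1 + \frac{3 t}{7}\right) = \frac{8}{3} - \frac{3 t}{7}$)
$X{\left(3,\left(-2 - 5\right) + 0 \right)} 32 = \left(\frac{8}{3} - \frac{3 \left(\left(-2 - 5\right) + 0\right)}{7}\right) 32 = \left(\frac{8}{3} - \frac{3 \left(-7 + 0\right)}{7}\right) 32 = \left(\frac{8}{3} - -3\right) 32 = \left(\frac{8}{3} + 3\right) 32 = \frac{17}{3} \cdot 32 = \frac{544}{3}$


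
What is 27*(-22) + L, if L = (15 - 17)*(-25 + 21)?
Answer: -586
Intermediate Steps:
L = 8 (L = -2*(-4) = 8)
27*(-22) + L = 27*(-22) + 8 = -594 + 8 = -586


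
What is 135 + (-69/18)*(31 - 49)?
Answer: 204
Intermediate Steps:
135 + (-69/18)*(31 - 49) = 135 - 69*1/18*(-18) = 135 - 23/6*(-18) = 135 + 69 = 204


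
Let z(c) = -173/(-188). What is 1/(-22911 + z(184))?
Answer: -188/4307095 ≈ -4.3649e-5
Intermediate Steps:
z(c) = 173/188 (z(c) = -173*(-1/188) = 173/188)
1/(-22911 + z(184)) = 1/(-22911 + 173/188) = 1/(-4307095/188) = -188/4307095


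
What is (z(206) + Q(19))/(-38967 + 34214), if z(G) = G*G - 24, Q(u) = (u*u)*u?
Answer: -49271/4753 ≈ -10.366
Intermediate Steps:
Q(u) = u³ (Q(u) = u²*u = u³)
z(G) = -24 + G² (z(G) = G² - 24 = -24 + G²)
(z(206) + Q(19))/(-38967 + 34214) = ((-24 + 206²) + 19³)/(-38967 + 34214) = ((-24 + 42436) + 6859)/(-4753) = (42412 + 6859)*(-1/4753) = 49271*(-1/4753) = -49271/4753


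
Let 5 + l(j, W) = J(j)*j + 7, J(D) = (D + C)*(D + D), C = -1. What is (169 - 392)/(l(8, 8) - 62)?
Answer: -223/836 ≈ -0.26675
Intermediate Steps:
J(D) = 2*D*(-1 + D) (J(D) = (D - 1)*(D + D) = (-1 + D)*(2*D) = 2*D*(-1 + D))
l(j, W) = 2 + 2*j²*(-1 + j) (l(j, W) = -5 + ((2*j*(-1 + j))*j + 7) = -5 + (2*j²*(-1 + j) + 7) = -5 + (7 + 2*j²*(-1 + j)) = 2 + 2*j²*(-1 + j))
(169 - 392)/(l(8, 8) - 62) = (169 - 392)/((2 + 2*8²*(-1 + 8)) - 62) = -223/((2 + 2*64*7) - 62) = -223/((2 + 896) - 62) = -223/(898 - 62) = -223/836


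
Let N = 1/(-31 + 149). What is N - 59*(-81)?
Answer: 563923/118 ≈ 4779.0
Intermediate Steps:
N = 1/118 ≈ 0.0084746
N - 59*(-81) = 1/118 - 59*(-81) = 1/118 + 4779 = 563923/118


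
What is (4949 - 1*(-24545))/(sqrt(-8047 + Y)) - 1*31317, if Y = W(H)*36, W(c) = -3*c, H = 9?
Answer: -31317 - 29494*I*sqrt(9019)/9019 ≈ -31317.0 - 310.57*I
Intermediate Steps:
Y = -972 (Y = -3*9*36 = -27*36 = -972)
(4949 - 1*(-24545))/(sqrt(-8047 + Y)) - 1*31317 = (4949 - 1*(-24545))/(sqrt(-8047 - 972)) - 1*31317 = (4949 + 24545)/(sqrt(-9019)) - 31317 = 29494/((I*sqrt(9019))) - 31317 = 29494*(-I*sqrt(9019)/9019) - 31317 = -29494*I*sqrt(9019)/9019 - 31317 = -31317 - 29494*I*sqrt(9019)/9019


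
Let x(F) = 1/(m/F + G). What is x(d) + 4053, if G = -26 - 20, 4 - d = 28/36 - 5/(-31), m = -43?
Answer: 207841039/51281 ≈ 4053.0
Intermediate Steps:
d = 854/279 (d = 4 - (28/36 - 5/(-31)) = 4 - (28*(1/36) - 5*(-1/31)) = 4 - (7/9 + 5/31) = 4 - 1*262/279 = 4 - 262/279 = 854/279 ≈ 3.0609)
G = -46
x(F) = 1/(-46 - 43/F) (x(F) = 1/(-43/F - 46) = 1/(-46 - 43/F))
x(d) + 4053 = 854/(279*(-43 - 46*854/279)) + 4053 = 854/(279*(-43 - 39284/279)) + 4053 = 854/(279*(-51281/279)) + 4053 = (854/279)*(-279/51281) + 4053 = -854/51281 + 4053 = 207841039/51281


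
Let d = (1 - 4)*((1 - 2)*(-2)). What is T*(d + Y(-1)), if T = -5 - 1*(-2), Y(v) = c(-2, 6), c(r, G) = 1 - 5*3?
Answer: 60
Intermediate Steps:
c(r, G) = -14 (c(r, G) = 1 - 15 = -14)
Y(v) = -14
T = -3 (T = -5 + 2 = -3)
d = -6 (d = -(-3)*(-2) = -3*2 = -6)
T*(d + Y(-1)) = -3*(-6 - 14) = -3*(-20) = 60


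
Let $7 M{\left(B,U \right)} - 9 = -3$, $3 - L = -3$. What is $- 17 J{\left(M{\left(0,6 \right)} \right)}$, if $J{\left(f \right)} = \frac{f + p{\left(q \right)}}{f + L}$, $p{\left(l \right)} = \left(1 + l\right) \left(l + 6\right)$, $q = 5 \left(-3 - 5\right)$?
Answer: $- \frac{6579}{2} \approx -3289.5$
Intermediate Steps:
$L = 6$ ($L = 3 - -3 = 3 + 3 = 6$)
$q = -40$ ($q = 5 \left(-8\right) = -40$)
$p{\left(l \right)} = \left(1 + l\right) \left(6 + l\right)$
$M{\left(B,U \right)} = \frac{6}{7}$ ($M{\left(B,U \right)} = \frac{9}{7} + \frac{1}{7} \left(-3\right) = \frac{9}{7} - \frac{3}{7} = \frac{6}{7}$)
$J{\left(f \right)} = \frac{1326 + f}{6 + f}$ ($J{\left(f \right)} = \frac{f + \left(6 + \left(-40\right)^{2} + 7 \left(-40\right)\right)}{f + 6} = \frac{f + \left(6 + 1600 - 280\right)}{6 + f} = \frac{f + 1326}{6 + f} = \frac{1326 + f}{6 + f}$)
$- 17 J{\left(M{\left(0,6 \right)} \right)} = - 17 \frac{1326 + \frac{6}{7}}{6 + \frac{6}{7}} = - 17 \frac{1}{\frac{48}{7}} \cdot \frac{9288}{7} = - 17 \cdot \frac{7}{48} \cdot \frac{9288}{7} = \left(-17\right) \frac{387}{2} = - \frac{6579}{2}$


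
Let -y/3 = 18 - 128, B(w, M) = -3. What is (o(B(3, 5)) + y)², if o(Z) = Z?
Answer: 106929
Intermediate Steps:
y = 330 (y = -3*(18 - 128) = -3*(-110) = 330)
(o(B(3, 5)) + y)² = (-3 + 330)² = 327² = 106929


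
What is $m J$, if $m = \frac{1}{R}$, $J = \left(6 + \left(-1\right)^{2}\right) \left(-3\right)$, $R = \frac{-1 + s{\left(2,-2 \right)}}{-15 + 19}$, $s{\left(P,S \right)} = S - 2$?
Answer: $\frac{84}{5} \approx 16.8$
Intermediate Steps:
$s{\left(P,S \right)} = -2 + S$
$R = - \frac{5}{4}$ ($R = \frac{-1 - 4}{-15 + 19} = \frac{-1 - 4}{4} = \left(-5\right) \frac{1}{4} = - \frac{5}{4} \approx -1.25$)
$J = -21$ ($J = \left(6 + 1\right) \left(-3\right) = 7 \left(-3\right) = -21$)
$m = - \frac{4}{5}$ ($m = \frac{1}{- \frac{5}{4}} = - \frac{4}{5} \approx -0.8$)
$m J = \left(- \frac{4}{5}\right) \left(-21\right) = \frac{84}{5}$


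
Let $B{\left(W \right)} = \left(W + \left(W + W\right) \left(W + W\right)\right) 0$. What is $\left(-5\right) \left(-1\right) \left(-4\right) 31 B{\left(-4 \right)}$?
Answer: $0$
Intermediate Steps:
$B{\left(W \right)} = 0$ ($B{\left(W \right)} = \left(W + 2 W 2 W\right) 0 = \left(W + 4 W^{2}\right) 0 = 0$)
$\left(-5\right) \left(-1\right) \left(-4\right) 31 B{\left(-4 \right)} = \left(-5\right) \left(-1\right) \left(-4\right) 31 \cdot 0 = 5 \left(-4\right) 31 \cdot 0 = \left(-20\right) 31 \cdot 0 = \left(-620\right) 0 = 0$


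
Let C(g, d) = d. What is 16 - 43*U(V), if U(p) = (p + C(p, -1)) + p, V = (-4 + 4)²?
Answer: 59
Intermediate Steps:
V = 0 (V = 0² = 0)
U(p) = -1 + 2*p (U(p) = (p - 1) + p = (-1 + p) + p = -1 + 2*p)
16 - 43*U(V) = 16 - 43*(-1 + 2*0) = 16 - 43*(-1 + 0) = 16 - 43*(-1) = 16 + 43 = 59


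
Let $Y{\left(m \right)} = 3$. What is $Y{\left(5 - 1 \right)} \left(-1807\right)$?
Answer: $-5421$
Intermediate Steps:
$Y{\left(5 - 1 \right)} \left(-1807\right) = 3 \left(-1807\right) = -5421$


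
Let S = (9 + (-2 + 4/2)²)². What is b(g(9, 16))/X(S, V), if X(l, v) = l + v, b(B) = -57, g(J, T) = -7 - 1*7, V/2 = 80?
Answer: -57/241 ≈ -0.23651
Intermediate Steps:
V = 160 (V = 2*80 = 160)
g(J, T) = -14 (g(J, T) = -7 - 7 = -14)
S = 81 (S = (9 + (-2 + 4*(½))²)² = (9 + (-2 + 2)²)² = (9 + 0²)² = (9 + 0)² = 9² = 81)
b(g(9, 16))/X(S, V) = -57/(81 + 160) = -57/241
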